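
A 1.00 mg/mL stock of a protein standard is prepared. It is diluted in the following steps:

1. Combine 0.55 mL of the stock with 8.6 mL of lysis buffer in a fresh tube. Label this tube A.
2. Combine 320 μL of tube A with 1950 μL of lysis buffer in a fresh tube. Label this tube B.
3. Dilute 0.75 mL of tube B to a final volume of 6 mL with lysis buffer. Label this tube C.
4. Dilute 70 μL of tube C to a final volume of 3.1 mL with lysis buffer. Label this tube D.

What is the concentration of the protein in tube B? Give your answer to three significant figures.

0.00847 mg/mL

Step 1: 0.55 mL + 8.6 mL = 9.15 mL total → factor 9.15/0.55 = 16.636
Step 2: 320 μL + 1950 μL = 2270 μL total → factor 2270/320 = 7.0938
Dilution factor through tube B = 16.636 × 7.0938 = 118.01
[tube B] = 1.00 mg/mL / 118.01 = 0.00847 mg/mL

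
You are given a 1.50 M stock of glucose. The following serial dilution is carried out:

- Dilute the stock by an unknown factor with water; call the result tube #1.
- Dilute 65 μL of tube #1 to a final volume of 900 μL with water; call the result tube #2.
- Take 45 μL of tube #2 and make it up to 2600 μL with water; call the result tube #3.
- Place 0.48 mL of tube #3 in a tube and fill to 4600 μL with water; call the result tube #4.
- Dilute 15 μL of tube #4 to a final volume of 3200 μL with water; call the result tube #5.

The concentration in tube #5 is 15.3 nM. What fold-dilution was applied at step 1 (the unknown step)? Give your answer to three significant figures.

59.9-fold

Step 1: unknown factor x
Step 2: 65 μL brought to 900 μL → factor 900/65 = 13.846
Step 3: 45 μL brought to 2600 μL → factor 2600/45 = 57.778
Step 4: 0.48 mL brought to 4600 μL → factor 4.6/0.48 = 9.5833
Step 5: 15 μL brought to 3200 μL → factor 3200/15 = 213.33
Product of known-step factors = 1.6356 × 10^6
Overall factor = 1.50 M / (15.3 nM) = 9.8039 × 10^7
x = 9.8039 × 10^7 / 1.6356 × 10^6 = 59.9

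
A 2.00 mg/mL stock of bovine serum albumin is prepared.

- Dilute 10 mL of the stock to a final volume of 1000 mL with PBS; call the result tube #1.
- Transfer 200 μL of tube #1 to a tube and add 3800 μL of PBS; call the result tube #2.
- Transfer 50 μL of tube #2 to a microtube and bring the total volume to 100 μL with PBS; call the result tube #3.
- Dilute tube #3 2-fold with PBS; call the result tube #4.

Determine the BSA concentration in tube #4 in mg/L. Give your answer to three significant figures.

0.250 mg/L

Step 1: 10 mL brought to 1000 mL → factor 1000/10 = 100
Step 2: 200 μL + 3800 μL = 4000 μL total → factor 4000/200 = 20
Step 3: 50 μL brought to 100 μL → factor 100/50 = 2
Step 4: 2-fold → factor 2
Overall dilution factor = 100 × 20 × 2 × 2 = 8000
Final = 2.00 mg/mL / 8000 = 0.0002500 mg/mL = 0.250 mg/L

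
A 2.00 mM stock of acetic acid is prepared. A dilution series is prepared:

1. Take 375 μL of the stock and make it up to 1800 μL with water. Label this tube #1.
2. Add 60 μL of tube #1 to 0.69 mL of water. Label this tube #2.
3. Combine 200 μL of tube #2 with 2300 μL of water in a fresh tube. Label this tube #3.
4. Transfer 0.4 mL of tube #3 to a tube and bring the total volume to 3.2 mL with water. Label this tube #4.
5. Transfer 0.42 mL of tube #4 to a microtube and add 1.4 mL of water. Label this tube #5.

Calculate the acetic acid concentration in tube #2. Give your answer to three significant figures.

Step 1: 375 μL brought to 1800 μL → factor 1800/375 = 4.8
Step 2: 60 μL + 0.69 mL = 750 μL total → factor 750/60 = 12.5
Dilution factor through tube #2 = 4.8 × 12.5 = 60
[tube #2] = 2.00 mM / 60 = 0.0333 mM

0.0333 mM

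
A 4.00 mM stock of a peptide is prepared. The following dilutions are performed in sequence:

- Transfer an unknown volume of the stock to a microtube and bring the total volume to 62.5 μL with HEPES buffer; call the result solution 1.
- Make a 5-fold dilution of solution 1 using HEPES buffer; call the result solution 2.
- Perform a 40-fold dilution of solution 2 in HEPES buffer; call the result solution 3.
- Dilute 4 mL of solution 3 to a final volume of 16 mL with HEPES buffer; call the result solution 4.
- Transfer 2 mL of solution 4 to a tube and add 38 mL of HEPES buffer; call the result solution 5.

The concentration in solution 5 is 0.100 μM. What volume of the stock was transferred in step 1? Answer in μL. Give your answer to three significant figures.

Step 1: v brought to 62.5 μL → factor = 62.5 μL/v
Step 2: 5-fold → factor 5
Step 3: 40-fold → factor 40
Step 4: 4 mL brought to 16 mL → factor 16/4 = 4
Step 5: 2 mL + 38 mL = 40 mL total → factor 40/2 = 20
Product of known-step factors = 16000
Overall factor = 4.00 mM / (0.100 μM) = 40000
Step-1 factor = 40000 / 16000 = 2.5
v = 62.5 μL / 2.5 = 25.0 μL

25.0 μL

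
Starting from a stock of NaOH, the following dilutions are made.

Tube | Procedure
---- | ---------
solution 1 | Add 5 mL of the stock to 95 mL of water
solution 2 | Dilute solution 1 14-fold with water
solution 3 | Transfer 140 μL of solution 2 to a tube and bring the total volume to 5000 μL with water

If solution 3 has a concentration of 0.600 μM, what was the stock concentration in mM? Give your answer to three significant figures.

6.00 mM

Step 1: 5 mL + 95 mL = 100 mL total → factor 100/5 = 20
Step 2: 14-fold → factor 14
Step 3: 140 μL brought to 5000 μL → factor 5000/140 = 35.714
Overall dilution factor = 20 × 14 × 35.714 = 10000
Stock = 0.600 μM × 10000 = 6000 μM = 6.00 mM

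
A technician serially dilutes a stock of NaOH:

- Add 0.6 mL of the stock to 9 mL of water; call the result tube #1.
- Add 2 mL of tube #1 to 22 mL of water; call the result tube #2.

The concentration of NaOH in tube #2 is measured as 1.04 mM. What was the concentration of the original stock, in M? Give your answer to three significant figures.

0.200 M

Step 1: 0.6 mL + 9 mL = 9.6 mL total → factor 9.6/0.6 = 16
Step 2: 2 mL + 22 mL = 24 mL total → factor 24/2 = 12
Overall dilution factor = 16 × 12 = 192
Stock = 1.04 mM × 192 = 199.7 mM = 0.200 M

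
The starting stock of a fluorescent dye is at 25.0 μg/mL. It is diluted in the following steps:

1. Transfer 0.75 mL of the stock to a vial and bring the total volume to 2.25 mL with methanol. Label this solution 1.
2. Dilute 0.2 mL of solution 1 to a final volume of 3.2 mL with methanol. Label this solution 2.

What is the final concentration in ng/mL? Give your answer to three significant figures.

521 ng/mL

Step 1: 0.75 mL brought to 2.25 mL → factor 2.25/0.75 = 3
Step 2: 0.2 mL brought to 3.2 mL → factor 3.2/0.2 = 16
Overall dilution factor = 3 × 16 = 48
Final = 25.0 μg/mL / 48 = 0.5208 μg/mL = 521 ng/mL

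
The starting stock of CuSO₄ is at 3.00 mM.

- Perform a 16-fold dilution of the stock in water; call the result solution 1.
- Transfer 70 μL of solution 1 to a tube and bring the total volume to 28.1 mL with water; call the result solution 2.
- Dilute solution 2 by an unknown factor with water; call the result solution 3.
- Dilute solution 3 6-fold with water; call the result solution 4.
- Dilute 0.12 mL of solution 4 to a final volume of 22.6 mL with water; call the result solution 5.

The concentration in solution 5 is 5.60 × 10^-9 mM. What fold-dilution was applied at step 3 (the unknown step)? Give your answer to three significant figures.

73.8-fold

Step 1: 16-fold → factor 16
Step 2: 70 μL brought to 28.1 mL → factor 28100/70 = 401.43
Step 3: unknown factor x
Step 4: 6-fold → factor 6
Step 5: 0.12 mL brought to 22.6 mL → factor 22.6/0.12 = 188.33
Product of known-step factors = 7.2578 × 10^6
Overall factor = 3.00 mM / (5.60 × 10^-9 mM) = 5.3571 × 10^8
x = 5.3571 × 10^8 / 7.2578 × 10^6 = 73.8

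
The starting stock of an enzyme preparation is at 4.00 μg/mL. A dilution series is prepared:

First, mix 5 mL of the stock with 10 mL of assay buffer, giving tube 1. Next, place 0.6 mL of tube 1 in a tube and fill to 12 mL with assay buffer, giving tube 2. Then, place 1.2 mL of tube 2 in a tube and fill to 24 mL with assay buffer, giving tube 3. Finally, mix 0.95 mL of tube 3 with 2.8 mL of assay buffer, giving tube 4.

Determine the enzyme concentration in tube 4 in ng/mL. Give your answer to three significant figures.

0.844 ng/mL

Step 1: 5 mL + 10 mL = 15 mL total → factor 15/5 = 3
Step 2: 0.6 mL brought to 12 mL → factor 12/0.6 = 20
Step 3: 1.2 mL brought to 24 mL → factor 24/1.2 = 20
Step 4: 0.95 mL + 2.8 mL = 3.75 mL total → factor 3.75/0.95 = 3.9474
Overall dilution factor = 3 × 20 × 20 × 3.9474 = 4736.8
Final = 4.00 μg/mL / 4736.8 = 0.0008444 μg/mL = 0.844 ng/mL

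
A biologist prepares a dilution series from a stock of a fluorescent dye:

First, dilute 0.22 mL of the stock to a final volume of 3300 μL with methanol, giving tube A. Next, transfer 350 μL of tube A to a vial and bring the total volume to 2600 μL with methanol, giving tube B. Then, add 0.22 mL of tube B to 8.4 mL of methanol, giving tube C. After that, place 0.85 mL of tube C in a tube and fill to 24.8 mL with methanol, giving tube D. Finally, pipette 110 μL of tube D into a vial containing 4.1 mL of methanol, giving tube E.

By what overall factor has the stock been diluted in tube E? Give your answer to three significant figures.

4.88 × 10^6

Step 1: 0.22 mL brought to 3300 μL → factor 3.3/0.22 = 15
Step 2: 350 μL brought to 2600 μL → factor 2600/350 = 7.4286
Step 3: 0.22 mL + 8.4 mL = 8.62 mL total → factor 8.62/0.22 = 39.182
Step 4: 0.85 mL brought to 24.8 mL → factor 24.8/0.85 = 29.176
Step 5: 110 μL + 4.1 mL = 4210 μL total → factor 4210/110 = 38.273
Overall dilution factor = 15 × 7.4286 × 39.182 × 29.176 × 38.273 = 4.8753 × 10^6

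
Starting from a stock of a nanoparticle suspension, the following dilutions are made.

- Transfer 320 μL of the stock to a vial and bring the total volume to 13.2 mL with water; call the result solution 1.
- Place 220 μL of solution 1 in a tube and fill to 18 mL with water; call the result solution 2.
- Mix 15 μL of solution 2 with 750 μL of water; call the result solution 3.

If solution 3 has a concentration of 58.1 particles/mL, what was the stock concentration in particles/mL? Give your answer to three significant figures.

Step 1: 320 μL brought to 13.2 mL → factor 13200/320 = 41.25
Step 2: 220 μL brought to 18 mL → factor 18000/220 = 81.818
Step 3: 15 μL + 750 μL = 765 μL total → factor 765/15 = 51
Overall dilution factor = 41.25 × 81.818 × 51 = 1.7212 × 10^5
Stock = 58.1 particles/mL × 1.7212 × 10^5 = 1.00 × 10^7 particles/mL

1.00 × 10^7 particles/mL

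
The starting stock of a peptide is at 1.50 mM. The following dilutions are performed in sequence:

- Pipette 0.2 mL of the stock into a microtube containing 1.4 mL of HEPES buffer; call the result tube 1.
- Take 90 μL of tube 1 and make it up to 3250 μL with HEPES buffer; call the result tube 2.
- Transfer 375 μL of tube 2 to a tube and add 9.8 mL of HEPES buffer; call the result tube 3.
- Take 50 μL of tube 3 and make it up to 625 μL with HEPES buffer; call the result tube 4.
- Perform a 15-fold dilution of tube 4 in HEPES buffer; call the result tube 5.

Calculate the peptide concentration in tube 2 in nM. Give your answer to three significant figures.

Step 1: 0.2 mL + 1.4 mL = 1.6 mL total → factor 1.6/0.2 = 8
Step 2: 90 μL brought to 3250 μL → factor 3250/90 = 36.111
Dilution factor through tube 2 = 8 × 36.111 = 288.89
[tube 2] = 1.50 mM / 288.89 = 0.005192 mM = 5.19 × 10^3 nM

5.19 × 10^3 nM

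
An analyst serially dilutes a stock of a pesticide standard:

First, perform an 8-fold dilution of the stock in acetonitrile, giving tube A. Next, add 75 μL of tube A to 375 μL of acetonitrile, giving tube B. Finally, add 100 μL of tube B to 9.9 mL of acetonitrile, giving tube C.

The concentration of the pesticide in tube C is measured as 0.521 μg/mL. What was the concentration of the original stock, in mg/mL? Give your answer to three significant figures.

2.50 mg/mL

Step 1: 8-fold → factor 8
Step 2: 75 μL + 375 μL = 450 μL total → factor 450/75 = 6
Step 3: 100 μL + 9.9 mL = 10000 μL total → factor 10000/100 = 100
Overall dilution factor = 8 × 6 × 100 = 4800
Stock = 0.521 μg/mL × 4800 = 2501 μg/mL = 2.50 mg/mL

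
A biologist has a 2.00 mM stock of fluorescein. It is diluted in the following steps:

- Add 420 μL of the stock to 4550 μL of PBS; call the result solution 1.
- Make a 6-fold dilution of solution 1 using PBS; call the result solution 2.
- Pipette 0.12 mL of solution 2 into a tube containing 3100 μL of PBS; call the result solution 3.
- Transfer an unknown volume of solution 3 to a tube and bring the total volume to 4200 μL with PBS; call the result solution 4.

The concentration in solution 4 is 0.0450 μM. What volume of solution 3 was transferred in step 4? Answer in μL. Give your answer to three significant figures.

Step 1: 420 μL + 4550 μL = 4970 μL total → factor 4970/420 = 11.833
Step 2: 6-fold → factor 6
Step 3: 0.12 mL + 3100 μL = 3.22 mL total → factor 3.22/0.12 = 26.833
Step 4: v brought to 4200 μL → factor = 4200 μL/v
Product of known-step factors = 1905.2
Overall factor = 2.00 mM / (0.0450 μM) = 44444
Step-4 factor = 44444 / 1905.2 = 23.328
v = 4200 μL / 23.328 = 180 μL

180 μL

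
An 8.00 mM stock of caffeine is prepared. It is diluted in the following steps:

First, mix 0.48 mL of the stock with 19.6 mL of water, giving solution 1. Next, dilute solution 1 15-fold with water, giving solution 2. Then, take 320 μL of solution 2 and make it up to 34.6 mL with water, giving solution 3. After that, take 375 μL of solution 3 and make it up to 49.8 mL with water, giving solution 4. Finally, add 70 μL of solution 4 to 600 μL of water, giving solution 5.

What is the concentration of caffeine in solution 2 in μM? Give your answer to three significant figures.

Step 1: 0.48 mL + 19.6 mL = 20.08 mL total → factor 20.08/0.48 = 41.833
Step 2: 15-fold → factor 15
Dilution factor through solution 2 = 41.833 × 15 = 627.5
[solution 2] = 8.00 mM / 627.5 = 0.01275 mM = 12.7 μM

12.7 μM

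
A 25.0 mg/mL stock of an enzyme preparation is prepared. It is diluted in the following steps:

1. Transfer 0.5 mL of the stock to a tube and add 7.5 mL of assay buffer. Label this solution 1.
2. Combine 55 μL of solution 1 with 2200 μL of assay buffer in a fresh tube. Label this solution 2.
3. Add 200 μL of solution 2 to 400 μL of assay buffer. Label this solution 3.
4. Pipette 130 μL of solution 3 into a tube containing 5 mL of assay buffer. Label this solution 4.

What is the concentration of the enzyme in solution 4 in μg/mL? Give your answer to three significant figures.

Step 1: 0.5 mL + 7.5 mL = 8 mL total → factor 8/0.5 = 16
Step 2: 55 μL + 2200 μL = 2255 μL total → factor 2255/55 = 41
Step 3: 200 μL + 400 μL = 600 μL total → factor 600/200 = 3
Step 4: 130 μL + 5 mL = 5130 μL total → factor 5130/130 = 39.462
Overall dilution factor = 16 × 41 × 3 × 39.462 = 77660
Final = 25.0 mg/mL / 77660 = 0.0003219 mg/mL = 0.322 μg/mL

0.322 μg/mL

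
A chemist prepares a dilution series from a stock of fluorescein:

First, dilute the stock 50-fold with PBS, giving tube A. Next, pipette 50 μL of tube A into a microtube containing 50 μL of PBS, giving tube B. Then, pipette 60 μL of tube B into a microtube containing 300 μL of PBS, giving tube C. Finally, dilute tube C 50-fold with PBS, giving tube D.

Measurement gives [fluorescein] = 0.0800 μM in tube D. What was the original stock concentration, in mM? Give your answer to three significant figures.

Step 1: 50-fold → factor 50
Step 2: 50 μL + 50 μL = 100 μL total → factor 100/50 = 2
Step 3: 60 μL + 300 μL = 360 μL total → factor 360/60 = 6
Step 4: 50-fold → factor 50
Overall dilution factor = 50 × 2 × 6 × 50 = 30000
Stock = 0.0800 μM × 30000 = 2400 μM = 2.40 mM

2.40 mM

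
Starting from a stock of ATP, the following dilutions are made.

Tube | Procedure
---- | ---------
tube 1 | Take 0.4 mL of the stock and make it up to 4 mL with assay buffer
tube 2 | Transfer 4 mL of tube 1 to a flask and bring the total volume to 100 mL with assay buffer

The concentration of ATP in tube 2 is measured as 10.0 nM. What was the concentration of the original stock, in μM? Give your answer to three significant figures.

Step 1: 0.4 mL brought to 4 mL → factor 4/0.4 = 10
Step 2: 4 mL brought to 100 mL → factor 100/4 = 25
Overall dilution factor = 10 × 25 = 250
Stock = 10.0 nM × 250 = 2500 nM = 2.50 μM

2.50 μM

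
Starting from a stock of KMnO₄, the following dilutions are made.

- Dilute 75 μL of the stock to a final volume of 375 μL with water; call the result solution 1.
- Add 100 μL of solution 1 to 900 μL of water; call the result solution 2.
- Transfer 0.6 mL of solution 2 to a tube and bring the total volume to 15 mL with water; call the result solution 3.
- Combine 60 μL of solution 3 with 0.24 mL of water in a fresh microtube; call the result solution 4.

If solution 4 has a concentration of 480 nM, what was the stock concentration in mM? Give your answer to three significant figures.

3.00 mM

Step 1: 75 μL brought to 375 μL → factor 375/75 = 5
Step 2: 100 μL + 900 μL = 1000 μL total → factor 1000/100 = 10
Step 3: 0.6 mL brought to 15 mL → factor 15/0.6 = 25
Step 4: 60 μL + 0.24 mL = 300 μL total → factor 300/60 = 5
Overall dilution factor = 5 × 10 × 25 × 5 = 6250
Stock = 480 nM × 6250 = 3.000 × 10^6 nM = 3.00 mM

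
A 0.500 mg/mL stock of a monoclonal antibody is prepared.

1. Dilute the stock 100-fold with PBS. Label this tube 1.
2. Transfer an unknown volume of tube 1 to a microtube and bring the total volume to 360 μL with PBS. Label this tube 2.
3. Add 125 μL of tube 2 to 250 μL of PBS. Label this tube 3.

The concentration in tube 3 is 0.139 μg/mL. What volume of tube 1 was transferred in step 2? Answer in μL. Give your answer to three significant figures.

Step 1: 100-fold → factor 100
Step 2: v brought to 360 μL → factor = 360 μL/v
Step 3: 125 μL + 250 μL = 375 μL total → factor 375/125 = 3
Product of known-step factors = 300
Overall factor = 0.500 mg/mL / (0.139 μg/mL) = 3597.1
Step-2 factor = 3597.1 / 300 = 11.99
v = 360 μL / 11.99 = 30.0 μL

30.0 μL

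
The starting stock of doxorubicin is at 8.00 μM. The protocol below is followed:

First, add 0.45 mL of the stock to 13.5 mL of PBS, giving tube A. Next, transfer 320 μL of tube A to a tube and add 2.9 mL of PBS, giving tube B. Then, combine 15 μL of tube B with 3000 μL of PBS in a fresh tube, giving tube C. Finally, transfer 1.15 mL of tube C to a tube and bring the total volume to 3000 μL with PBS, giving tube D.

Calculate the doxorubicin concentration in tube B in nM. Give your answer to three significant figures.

25.6 nM

Step 1: 0.45 mL + 13.5 mL = 13.95 mL total → factor 13.95/0.45 = 31
Step 2: 320 μL + 2.9 mL = 3220 μL total → factor 3220/320 = 10.062
Dilution factor through tube B = 31 × 10.062 = 311.94
[tube B] = 8.00 μM / 311.94 = 0.02565 μM = 25.6 nM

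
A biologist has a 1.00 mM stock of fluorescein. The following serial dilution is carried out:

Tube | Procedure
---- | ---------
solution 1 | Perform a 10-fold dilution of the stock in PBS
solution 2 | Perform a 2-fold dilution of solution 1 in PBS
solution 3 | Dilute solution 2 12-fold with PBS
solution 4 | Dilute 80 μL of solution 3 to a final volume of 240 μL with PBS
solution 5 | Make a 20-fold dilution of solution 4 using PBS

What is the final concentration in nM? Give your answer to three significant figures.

Step 1: 10-fold → factor 10
Step 2: 2-fold → factor 2
Step 3: 12-fold → factor 12
Step 4: 80 μL brought to 240 μL → factor 240/80 = 3
Step 5: 20-fold → factor 20
Overall dilution factor = 10 × 2 × 12 × 3 × 20 = 14400
Final = 1.00 mM / 14400 = 6.944 × 10^-5 mM = 69.4 nM

69.4 nM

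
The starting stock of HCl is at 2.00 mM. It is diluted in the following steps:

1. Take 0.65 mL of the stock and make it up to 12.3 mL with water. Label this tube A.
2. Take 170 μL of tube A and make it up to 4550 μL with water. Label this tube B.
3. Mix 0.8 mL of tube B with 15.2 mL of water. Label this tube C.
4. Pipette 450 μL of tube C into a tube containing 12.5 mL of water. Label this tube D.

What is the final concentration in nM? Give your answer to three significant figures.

6.86 nM

Step 1: 0.65 mL brought to 12.3 mL → factor 12.3/0.65 = 18.923
Step 2: 170 μL brought to 4550 μL → factor 4550/170 = 26.765
Step 3: 0.8 mL + 15.2 mL = 16 mL total → factor 16/0.8 = 20
Step 4: 450 μL + 12.5 mL = 12950 μL total → factor 12950/450 = 28.778
Overall dilution factor = 18.923 × 26.765 × 20 × 28.778 = 2.915 × 10^5
Final = 2.00 mM / 2.915 × 10^5 = 6.861 × 10^-6 mM = 6.86 nM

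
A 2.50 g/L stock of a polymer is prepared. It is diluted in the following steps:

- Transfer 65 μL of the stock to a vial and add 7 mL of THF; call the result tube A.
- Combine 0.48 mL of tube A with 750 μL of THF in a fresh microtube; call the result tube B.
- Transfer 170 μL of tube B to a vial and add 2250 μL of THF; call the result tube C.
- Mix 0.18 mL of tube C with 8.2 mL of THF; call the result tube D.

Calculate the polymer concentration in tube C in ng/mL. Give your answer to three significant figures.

Step 1: 65 μL + 7 mL = 7065 μL total → factor 7065/65 = 108.69
Step 2: 0.48 mL + 750 μL = 1.23 mL total → factor 1.23/0.48 = 2.5625
Step 3: 170 μL + 2250 μL = 2420 μL total → factor 2420/170 = 14.235
Dilution factor through tube C = 108.69 × 2.5625 × 14.235 = 3964.9
[tube C] = 2.50 g/L / 3964.9 = 0.0006305 g/L = 631 ng/mL

631 ng/mL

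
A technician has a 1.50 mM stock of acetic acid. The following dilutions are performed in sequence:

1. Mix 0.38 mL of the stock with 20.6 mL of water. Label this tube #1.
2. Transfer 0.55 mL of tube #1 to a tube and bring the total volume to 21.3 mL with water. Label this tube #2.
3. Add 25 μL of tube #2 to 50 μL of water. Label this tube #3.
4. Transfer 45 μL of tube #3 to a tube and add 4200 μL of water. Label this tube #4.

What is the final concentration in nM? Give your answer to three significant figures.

2.48 nM

Step 1: 0.38 mL + 20.6 mL = 20.98 mL total → factor 20.98/0.38 = 55.211
Step 2: 0.55 mL brought to 21.3 mL → factor 21.3/0.55 = 38.727
Step 3: 25 μL + 50 μL = 75 μL total → factor 75/25 = 3
Step 4: 45 μL + 4200 μL = 4245 μL total → factor 4245/45 = 94.333
Overall dilution factor = 55.211 × 38.727 × 3 × 94.333 = 6.051 × 10^5
Final = 1.50 mM / 6.051 × 10^5 = 2.479 × 10^-6 mM = 2.48 nM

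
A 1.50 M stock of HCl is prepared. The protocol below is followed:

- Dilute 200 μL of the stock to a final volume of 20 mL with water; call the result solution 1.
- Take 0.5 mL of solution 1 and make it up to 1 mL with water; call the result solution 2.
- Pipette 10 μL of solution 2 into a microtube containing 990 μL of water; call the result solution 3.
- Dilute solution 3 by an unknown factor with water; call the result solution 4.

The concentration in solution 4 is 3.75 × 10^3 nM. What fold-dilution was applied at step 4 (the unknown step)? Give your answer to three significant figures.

20.0-fold

Step 1: 200 μL brought to 20 mL → factor 20000/200 = 100
Step 2: 0.5 mL brought to 1 mL → factor 1/0.5 = 2
Step 3: 10 μL + 990 μL = 1000 μL total → factor 1000/10 = 100
Step 4: unknown factor x
Product of known-step factors = 20000
Overall factor = 1.50 M / (3.75 × 10^3 nM) = 4 × 10^5
x = 4 × 10^5 / 20000 = 20.0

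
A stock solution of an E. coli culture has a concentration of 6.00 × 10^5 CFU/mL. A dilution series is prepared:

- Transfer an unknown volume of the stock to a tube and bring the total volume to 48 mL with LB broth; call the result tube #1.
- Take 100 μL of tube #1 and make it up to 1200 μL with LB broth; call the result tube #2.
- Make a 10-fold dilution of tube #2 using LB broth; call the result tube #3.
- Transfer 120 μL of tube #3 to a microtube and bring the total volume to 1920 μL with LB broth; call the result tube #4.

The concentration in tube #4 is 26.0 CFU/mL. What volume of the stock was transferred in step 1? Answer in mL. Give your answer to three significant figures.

3.99 mL

Step 1: v brought to 48 mL → factor = 48 mL/v
Step 2: 100 μL brought to 1200 μL → factor 1200/100 = 12
Step 3: 10-fold → factor 10
Step 4: 120 μL brought to 1920 μL → factor 1920/120 = 16
Product of known-step factors = 1920
Overall factor = 6.00 × 10^5 CFU/mL / (26.0 CFU/mL) = 23077
Step-1 factor = 23077 / 1920 = 12.019
v = 48 mL / 12.019 = 3.99 mL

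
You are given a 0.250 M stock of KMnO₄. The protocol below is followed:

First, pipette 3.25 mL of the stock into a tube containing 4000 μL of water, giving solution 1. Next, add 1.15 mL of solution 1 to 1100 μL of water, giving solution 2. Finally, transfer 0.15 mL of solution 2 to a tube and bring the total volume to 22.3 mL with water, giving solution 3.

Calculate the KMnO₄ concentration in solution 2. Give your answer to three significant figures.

0.0573 M

Step 1: 3.25 mL + 4000 μL = 7.25 mL total → factor 7.25/3.25 = 2.2308
Step 2: 1.15 mL + 1100 μL = 2.25 mL total → factor 2.25/1.15 = 1.9565
Dilution factor through solution 2 = 2.2308 × 1.9565 = 4.3645
[solution 2] = 0.250 M / 4.3645 = 0.0573 M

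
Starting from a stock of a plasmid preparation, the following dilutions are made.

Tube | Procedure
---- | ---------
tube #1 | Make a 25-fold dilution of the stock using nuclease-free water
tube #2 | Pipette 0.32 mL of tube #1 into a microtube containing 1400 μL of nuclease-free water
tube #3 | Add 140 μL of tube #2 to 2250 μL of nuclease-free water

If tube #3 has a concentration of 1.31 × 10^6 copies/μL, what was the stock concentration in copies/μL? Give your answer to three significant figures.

3.01 × 10^9 copies/μL

Step 1: 25-fold → factor 25
Step 2: 0.32 mL + 1400 μL = 1.72 mL total → factor 1.72/0.32 = 5.375
Step 3: 140 μL + 2250 μL = 2390 μL total → factor 2390/140 = 17.071
Overall dilution factor = 25 × 5.375 × 17.071 = 2294
Stock = 1.31 × 10^6 copies/μL × 2294 = 3.01 × 10^9 copies/μL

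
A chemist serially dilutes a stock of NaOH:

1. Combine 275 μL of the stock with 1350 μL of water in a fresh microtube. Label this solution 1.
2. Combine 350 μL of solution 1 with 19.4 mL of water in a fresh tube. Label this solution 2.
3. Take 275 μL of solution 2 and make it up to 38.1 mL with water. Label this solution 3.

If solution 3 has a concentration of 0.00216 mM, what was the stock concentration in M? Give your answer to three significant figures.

0.0998 M

Step 1: 275 μL + 1350 μL = 1625 μL total → factor 1625/275 = 5.9091
Step 2: 350 μL + 19.4 mL = 19750 μL total → factor 19750/350 = 56.429
Step 3: 275 μL brought to 38.1 mL → factor 38100/275 = 138.55
Overall dilution factor = 5.9091 × 56.429 × 138.55 = 46197
Stock = 0.00216 mM × 46197 = 99.79 mM = 0.0998 M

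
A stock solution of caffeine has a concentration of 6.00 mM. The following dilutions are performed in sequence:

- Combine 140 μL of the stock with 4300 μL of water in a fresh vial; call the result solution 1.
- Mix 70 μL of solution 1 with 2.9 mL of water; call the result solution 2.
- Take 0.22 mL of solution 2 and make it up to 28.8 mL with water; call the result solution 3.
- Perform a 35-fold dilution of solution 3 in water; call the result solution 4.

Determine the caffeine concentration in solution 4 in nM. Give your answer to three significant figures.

0.973 nM

Step 1: 140 μL + 4300 μL = 4440 μL total → factor 4440/140 = 31.714
Step 2: 70 μL + 2.9 mL = 2970 μL total → factor 2970/70 = 42.429
Step 3: 0.22 mL brought to 28.8 mL → factor 28.8/0.22 = 130.91
Step 4: 35-fold → factor 35
Overall dilution factor = 31.714 × 42.429 × 130.91 × 35 = 6.1653 × 10^6
Final = 6.00 mM / 6.1653 × 10^6 = 9.732 × 10^-7 mM = 0.973 nM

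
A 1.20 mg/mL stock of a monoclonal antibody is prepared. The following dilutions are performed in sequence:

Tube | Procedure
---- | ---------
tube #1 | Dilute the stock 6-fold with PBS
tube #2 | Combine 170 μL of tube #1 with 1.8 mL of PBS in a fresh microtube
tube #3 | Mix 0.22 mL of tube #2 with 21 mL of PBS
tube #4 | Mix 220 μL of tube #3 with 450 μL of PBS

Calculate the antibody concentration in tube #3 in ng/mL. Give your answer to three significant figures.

179 ng/mL

Step 1: 6-fold → factor 6
Step 2: 170 μL + 1.8 mL = 1970 μL total → factor 1970/170 = 11.588
Step 3: 0.22 mL + 21 mL = 21.22 mL total → factor 21.22/0.22 = 96.455
Dilution factor through tube #3 = 6 × 11.588 × 96.455 = 6706.4
[tube #3] = 1.20 mg/mL / 6706.4 = 0.0001789 mg/mL = 179 ng/mL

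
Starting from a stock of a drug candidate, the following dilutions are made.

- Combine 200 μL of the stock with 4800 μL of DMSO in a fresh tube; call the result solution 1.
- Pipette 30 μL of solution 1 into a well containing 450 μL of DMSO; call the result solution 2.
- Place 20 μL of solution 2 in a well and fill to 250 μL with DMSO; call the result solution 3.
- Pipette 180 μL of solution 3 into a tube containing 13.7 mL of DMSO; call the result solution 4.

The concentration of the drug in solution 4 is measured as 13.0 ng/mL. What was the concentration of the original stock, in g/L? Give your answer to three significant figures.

5.01 g/L

Step 1: 200 μL + 4800 μL = 5000 μL total → factor 5000/200 = 25
Step 2: 30 μL + 450 μL = 480 μL total → factor 480/30 = 16
Step 3: 20 μL brought to 250 μL → factor 250/20 = 12.5
Step 4: 180 μL + 13.7 mL = 13880 μL total → factor 13880/180 = 77.111
Overall dilution factor = 25 × 16 × 12.5 × 77.111 = 3.8556 × 10^5
Stock = 13.0 ng/mL × 3.8556 × 10^5 = 5.012 × 10^6 ng/mL = 5.01 g/L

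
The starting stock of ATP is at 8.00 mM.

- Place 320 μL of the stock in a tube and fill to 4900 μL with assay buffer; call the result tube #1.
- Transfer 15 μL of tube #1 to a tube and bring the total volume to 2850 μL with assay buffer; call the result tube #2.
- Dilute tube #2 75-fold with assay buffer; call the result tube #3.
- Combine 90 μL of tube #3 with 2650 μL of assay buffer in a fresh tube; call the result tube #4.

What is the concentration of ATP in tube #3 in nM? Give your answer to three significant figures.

36.7 nM

Step 1: 320 μL brought to 4900 μL → factor 4900/320 = 15.312
Step 2: 15 μL brought to 2850 μL → factor 2850/15 = 190
Step 3: 75-fold → factor 75
Dilution factor through tube #3 = 15.312 × 190 × 75 = 2.182 × 10^5
[tube #3] = 8.00 mM / 2.182 × 10^5 = 3.666 × 10^-5 mM = 36.7 nM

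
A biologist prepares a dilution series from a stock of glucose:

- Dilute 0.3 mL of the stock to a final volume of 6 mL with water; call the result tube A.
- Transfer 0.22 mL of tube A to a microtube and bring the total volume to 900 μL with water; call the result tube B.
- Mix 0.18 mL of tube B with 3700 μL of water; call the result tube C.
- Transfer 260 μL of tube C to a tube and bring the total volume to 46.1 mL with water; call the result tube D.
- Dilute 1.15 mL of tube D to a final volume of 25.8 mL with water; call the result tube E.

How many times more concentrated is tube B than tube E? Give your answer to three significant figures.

Step 1: 0.3 mL brought to 6 mL → factor 6/0.3 = 20
Step 2: 0.22 mL brought to 900 μL → factor 0.9/0.22 = 4.0909
Step 3: 0.18 mL + 3700 μL = 3.88 mL total → factor 3.88/0.18 = 21.556
Step 4: 260 μL brought to 46.1 mL → factor 46100/260 = 177.31
Step 5: 1.15 mL brought to 25.8 mL → factor 25.8/1.15 = 22.435
Dilution factor to tube B = 81.818; to tube E = 7.0155 × 10^6
[tube B]/[tube E] = (factor to tube E)/(factor to tube B) = 7.0155 × 10^6/81.818 = 8.57 × 10^4

8.57 × 10^4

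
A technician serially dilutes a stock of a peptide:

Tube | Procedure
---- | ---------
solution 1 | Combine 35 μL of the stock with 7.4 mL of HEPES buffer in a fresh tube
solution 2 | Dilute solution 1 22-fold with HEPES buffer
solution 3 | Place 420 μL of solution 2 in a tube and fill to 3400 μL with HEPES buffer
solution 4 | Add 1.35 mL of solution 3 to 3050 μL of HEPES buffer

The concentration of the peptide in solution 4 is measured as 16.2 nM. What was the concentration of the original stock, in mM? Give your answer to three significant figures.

2.00 mM

Step 1: 35 μL + 7.4 mL = 7435 μL total → factor 7435/35 = 212.43
Step 2: 22-fold → factor 22
Step 3: 420 μL brought to 3400 μL → factor 3400/420 = 8.0952
Step 4: 1.35 mL + 3050 μL = 4.4 mL total → factor 4.4/1.35 = 3.2593
Overall dilution factor = 212.43 × 22 × 8.0952 × 3.2593 = 1.2331 × 10^5
Stock = 16.2 nM × 1.2331 × 10^5 = 1.998 × 10^6 nM = 2.00 mM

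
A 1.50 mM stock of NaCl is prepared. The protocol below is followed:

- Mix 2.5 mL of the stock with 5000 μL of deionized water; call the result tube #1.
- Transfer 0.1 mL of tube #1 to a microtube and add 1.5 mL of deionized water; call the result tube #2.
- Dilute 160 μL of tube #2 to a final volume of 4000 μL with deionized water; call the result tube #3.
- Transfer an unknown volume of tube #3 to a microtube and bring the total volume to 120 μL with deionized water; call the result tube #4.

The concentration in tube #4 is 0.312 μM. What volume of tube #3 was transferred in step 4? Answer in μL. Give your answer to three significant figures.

Step 1: 2.5 mL + 5000 μL = 7.5 mL total → factor 7.5/2.5 = 3
Step 2: 0.1 mL + 1.5 mL = 1.6 mL total → factor 1.6/0.1 = 16
Step 3: 160 μL brought to 4000 μL → factor 4000/160 = 25
Step 4: v brought to 120 μL → factor = 120 μL/v
Product of known-step factors = 1200
Overall factor = 1.50 mM / (0.312 μM) = 4807.7
Step-4 factor = 4807.7 / 1200 = 4.0064
v = 120 μL / 4.0064 = 30.0 μL

30.0 μL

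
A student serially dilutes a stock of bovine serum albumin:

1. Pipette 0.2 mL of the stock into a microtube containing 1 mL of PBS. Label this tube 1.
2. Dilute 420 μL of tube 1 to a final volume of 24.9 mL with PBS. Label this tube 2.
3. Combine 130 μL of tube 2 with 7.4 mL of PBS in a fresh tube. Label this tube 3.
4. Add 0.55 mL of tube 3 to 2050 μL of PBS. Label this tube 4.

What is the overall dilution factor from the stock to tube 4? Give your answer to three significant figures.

Step 1: 0.2 mL + 1 mL = 1.2 mL total → factor 1.2/0.2 = 6
Step 2: 420 μL brought to 24.9 mL → factor 24900/420 = 59.286
Step 3: 130 μL + 7.4 mL = 7530 μL total → factor 7530/130 = 57.923
Step 4: 0.55 mL + 2050 μL = 2.6 mL total → factor 2.6/0.55 = 4.7273
Overall dilution factor = 6 × 59.286 × 57.923 × 4.7273 = 97401

9.74 × 10^4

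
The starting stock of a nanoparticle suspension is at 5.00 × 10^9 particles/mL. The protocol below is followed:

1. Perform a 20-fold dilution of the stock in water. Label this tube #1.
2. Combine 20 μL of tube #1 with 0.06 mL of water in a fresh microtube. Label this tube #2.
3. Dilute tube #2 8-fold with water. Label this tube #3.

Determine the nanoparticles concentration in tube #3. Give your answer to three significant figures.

Step 1: 20-fold → factor 20
Step 2: 20 μL + 0.06 mL = 80 μL total → factor 80/20 = 4
Step 3: 8-fold → factor 8
Overall dilution factor = 20 × 4 × 8 = 640
Final = 5.00 × 10^9 particles/mL / 640 = 7.81 × 10^6 particles/mL

7.81 × 10^6 particles/mL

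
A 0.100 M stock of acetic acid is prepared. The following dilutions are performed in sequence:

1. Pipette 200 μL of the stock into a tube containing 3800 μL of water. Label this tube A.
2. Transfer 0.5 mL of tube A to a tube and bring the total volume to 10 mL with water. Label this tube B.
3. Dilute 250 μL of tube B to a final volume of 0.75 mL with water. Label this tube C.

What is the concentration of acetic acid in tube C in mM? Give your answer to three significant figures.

0.0833 mM

Step 1: 200 μL + 3800 μL = 4000 μL total → factor 4000/200 = 20
Step 2: 0.5 mL brought to 10 mL → factor 10/0.5 = 20
Step 3: 250 μL brought to 0.75 mL → factor 750/250 = 3
Overall dilution factor = 20 × 20 × 3 = 1200
Final = 0.100 M / 1200 = 8.333 × 10^-5 M = 0.0833 mM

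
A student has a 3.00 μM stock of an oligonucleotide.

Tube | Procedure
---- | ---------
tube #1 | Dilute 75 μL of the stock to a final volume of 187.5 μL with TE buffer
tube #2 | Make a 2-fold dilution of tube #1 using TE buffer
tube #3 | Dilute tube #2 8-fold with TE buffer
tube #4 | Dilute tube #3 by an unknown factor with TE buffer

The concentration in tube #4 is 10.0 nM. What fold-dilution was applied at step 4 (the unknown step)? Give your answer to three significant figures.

Step 1: 75 μL brought to 187.5 μL → factor 187.5/75 = 2.5
Step 2: 2-fold → factor 2
Step 3: 8-fold → factor 8
Step 4: unknown factor x
Product of known-step factors = 40
Overall factor = 3.00 μM / (10.0 nM) = 300
x = 300 / 40 = 7.50

7.50-fold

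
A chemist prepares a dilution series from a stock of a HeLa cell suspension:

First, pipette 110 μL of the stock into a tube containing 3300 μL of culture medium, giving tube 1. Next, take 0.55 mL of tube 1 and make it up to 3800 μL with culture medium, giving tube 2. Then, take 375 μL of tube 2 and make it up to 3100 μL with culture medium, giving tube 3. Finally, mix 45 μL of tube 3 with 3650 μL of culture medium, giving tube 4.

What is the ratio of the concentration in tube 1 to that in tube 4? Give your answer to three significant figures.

4.69 × 10^3

Step 1: 110 μL + 3300 μL = 3410 μL total → factor 3410/110 = 31
Step 2: 0.55 mL brought to 3800 μL → factor 3.8/0.55 = 6.9091
Step 3: 375 μL brought to 3100 μL → factor 3100/375 = 8.2667
Step 4: 45 μL + 3650 μL = 3695 μL total → factor 3695/45 = 82.111
Dilution factor to tube 1 = 31; to tube 4 = 1.4538 × 10^5
[tube 1]/[tube 4] = (factor to tube 4)/(factor to tube 1) = 1.4538 × 10^5/31 = 4.69 × 10^3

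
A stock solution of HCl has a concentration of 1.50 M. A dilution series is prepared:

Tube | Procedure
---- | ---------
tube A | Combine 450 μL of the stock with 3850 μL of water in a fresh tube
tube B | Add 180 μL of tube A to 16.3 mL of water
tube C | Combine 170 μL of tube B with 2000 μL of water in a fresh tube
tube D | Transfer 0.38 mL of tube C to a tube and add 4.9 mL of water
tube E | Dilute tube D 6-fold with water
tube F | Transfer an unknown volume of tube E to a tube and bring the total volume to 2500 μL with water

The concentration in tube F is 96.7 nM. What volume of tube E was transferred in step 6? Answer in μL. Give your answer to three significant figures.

Step 1: 450 μL + 3850 μL = 4300 μL total → factor 4300/450 = 9.5556
Step 2: 180 μL + 16.3 mL = 16480 μL total → factor 16480/180 = 91.556
Step 3: 170 μL + 2000 μL = 2170 μL total → factor 2170/170 = 12.765
Step 4: 0.38 mL + 4.9 mL = 5.28 mL total → factor 5.28/0.38 = 13.895
Step 5: 6-fold → factor 6
Step 6: v brought to 2500 μL → factor = 2500 μL/v
Product of known-step factors = 9.3101 × 10^5
Overall factor = 1.50 M / (96.7 nM) = 1.5512 × 10^7
Step-6 factor = 1.5512 × 10^7 / 9.3101 × 10^5 = 16.661
v = 2500 μL / 16.661 = 150 μL

150 μL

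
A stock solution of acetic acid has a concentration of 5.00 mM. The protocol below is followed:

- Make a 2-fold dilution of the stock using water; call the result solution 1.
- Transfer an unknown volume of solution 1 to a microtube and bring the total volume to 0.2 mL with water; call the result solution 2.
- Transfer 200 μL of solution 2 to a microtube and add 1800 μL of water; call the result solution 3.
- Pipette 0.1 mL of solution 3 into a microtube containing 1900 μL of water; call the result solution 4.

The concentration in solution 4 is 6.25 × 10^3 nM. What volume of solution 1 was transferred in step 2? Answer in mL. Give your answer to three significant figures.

0.100 mL

Step 1: 2-fold → factor 2
Step 2: v brought to 0.2 mL → factor = 0.2 mL/v
Step 3: 200 μL + 1800 μL = 2000 μL total → factor 2000/200 = 10
Step 4: 0.1 mL + 1900 μL = 2 mL total → factor 2/0.1 = 20
Product of known-step factors = 400
Overall factor = 5.00 mM / (6.25 × 10^3 nM) = 800
Step-2 factor = 800 / 400 = 2
v = 0.2 mL / 2 = 0.100 mL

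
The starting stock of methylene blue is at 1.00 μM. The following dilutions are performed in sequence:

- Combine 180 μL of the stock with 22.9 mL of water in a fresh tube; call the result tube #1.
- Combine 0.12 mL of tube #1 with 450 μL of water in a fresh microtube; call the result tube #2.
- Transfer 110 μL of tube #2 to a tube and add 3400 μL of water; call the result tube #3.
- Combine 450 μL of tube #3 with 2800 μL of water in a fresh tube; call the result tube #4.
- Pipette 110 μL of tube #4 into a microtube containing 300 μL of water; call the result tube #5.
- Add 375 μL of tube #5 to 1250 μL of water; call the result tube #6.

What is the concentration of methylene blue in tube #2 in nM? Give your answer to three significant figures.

Step 1: 180 μL + 22.9 mL = 23080 μL total → factor 23080/180 = 128.22
Step 2: 0.12 mL + 450 μL = 0.57 mL total → factor 0.57/0.12 = 4.75
Dilution factor through tube #2 = 128.22 × 4.75 = 609.06
[tube #2] = 1.00 μM / 609.06 = 0.001642 μM = 1.64 nM

1.64 nM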